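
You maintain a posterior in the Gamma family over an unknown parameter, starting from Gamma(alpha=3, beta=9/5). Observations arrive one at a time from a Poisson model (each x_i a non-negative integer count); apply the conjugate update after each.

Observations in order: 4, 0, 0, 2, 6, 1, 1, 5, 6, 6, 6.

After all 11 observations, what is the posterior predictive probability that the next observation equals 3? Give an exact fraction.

2535425537956981512952031913566088070212439392016513204904504898854909378560000/11762805114209967844226414485164470946836460227929475959398494192986225687041309

obs 1: x=4 → posterior Gamma(7, 14/5)
obs 2: x=0 → posterior Gamma(7, 19/5)
obs 3: x=0 → posterior Gamma(7, 24/5)
obs 4: x=2 → posterior Gamma(9, 29/5)
obs 5: x=6 → posterior Gamma(15, 34/5)
obs 6: x=1 → posterior Gamma(16, 39/5)
obs 7: x=1 → posterior Gamma(17, 44/5)
obs 8: x=5 → posterior Gamma(22, 49/5)
obs 9: x=6 → posterior Gamma(28, 54/5)
obs 10: x=6 → posterior Gamma(34, 59/5)
obs 11: x=6 → posterior Gamma(40, 64/5)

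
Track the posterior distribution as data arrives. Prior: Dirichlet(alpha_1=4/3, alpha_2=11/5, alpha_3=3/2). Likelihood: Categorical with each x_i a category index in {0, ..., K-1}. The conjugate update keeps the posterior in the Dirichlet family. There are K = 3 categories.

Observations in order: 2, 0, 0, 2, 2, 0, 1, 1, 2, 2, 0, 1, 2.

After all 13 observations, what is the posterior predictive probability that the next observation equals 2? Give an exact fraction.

obs 1: x=2 → posterior Dirichlet(4/3, 11/5, 5/2)
obs 2: x=0 → posterior Dirichlet(7/3, 11/5, 5/2)
obs 3: x=0 → posterior Dirichlet(10/3, 11/5, 5/2)
obs 4: x=2 → posterior Dirichlet(10/3, 11/5, 7/2)
obs 5: x=2 → posterior Dirichlet(10/3, 11/5, 9/2)
obs 6: x=0 → posterior Dirichlet(13/3, 11/5, 9/2)
obs 7: x=1 → posterior Dirichlet(13/3, 16/5, 9/2)
obs 8: x=1 → posterior Dirichlet(13/3, 21/5, 9/2)
obs 9: x=2 → posterior Dirichlet(13/3, 21/5, 11/2)
obs 10: x=2 → posterior Dirichlet(13/3, 21/5, 13/2)
obs 11: x=0 → posterior Dirichlet(16/3, 21/5, 13/2)
obs 12: x=1 → posterior Dirichlet(16/3, 26/5, 13/2)
obs 13: x=2 → posterior Dirichlet(16/3, 26/5, 15/2)

225/541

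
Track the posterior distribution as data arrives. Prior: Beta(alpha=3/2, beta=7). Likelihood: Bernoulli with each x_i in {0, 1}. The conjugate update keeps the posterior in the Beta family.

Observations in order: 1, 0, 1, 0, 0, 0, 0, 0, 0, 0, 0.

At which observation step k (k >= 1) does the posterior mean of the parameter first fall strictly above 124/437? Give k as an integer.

obs 1: x=1 → posterior Beta(5/2, 7)
obs 2: x=0 → posterior Beta(5/2, 8)
obs 3: x=1 → posterior Beta(7/2, 8)
obs 4: x=0 → posterior Beta(7/2, 9)
obs 5: x=0 → posterior Beta(7/2, 10)
obs 6: x=0 → posterior Beta(7/2, 11)
obs 7: x=0 → posterior Beta(7/2, 12)
obs 8: x=0 → posterior Beta(7/2, 13)
obs 9: x=0 → posterior Beta(7/2, 14)
obs 10: x=0 → posterior Beta(7/2, 15)
obs 11: x=0 → posterior Beta(7/2, 16)

k = 3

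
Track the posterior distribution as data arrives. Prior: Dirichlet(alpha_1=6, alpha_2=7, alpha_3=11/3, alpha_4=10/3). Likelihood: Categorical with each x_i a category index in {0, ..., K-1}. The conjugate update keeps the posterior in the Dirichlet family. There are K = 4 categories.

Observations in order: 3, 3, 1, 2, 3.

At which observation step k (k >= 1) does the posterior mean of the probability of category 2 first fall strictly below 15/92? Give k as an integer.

k = 3

obs 1: x=3 → posterior Dirichlet(6, 7, 11/3, 13/3)
obs 2: x=3 → posterior Dirichlet(6, 7, 11/3, 16/3)
obs 3: x=1 → posterior Dirichlet(6, 8, 11/3, 16/3)
obs 4: x=2 → posterior Dirichlet(6, 8, 14/3, 16/3)
obs 5: x=3 → posterior Dirichlet(6, 8, 14/3, 19/3)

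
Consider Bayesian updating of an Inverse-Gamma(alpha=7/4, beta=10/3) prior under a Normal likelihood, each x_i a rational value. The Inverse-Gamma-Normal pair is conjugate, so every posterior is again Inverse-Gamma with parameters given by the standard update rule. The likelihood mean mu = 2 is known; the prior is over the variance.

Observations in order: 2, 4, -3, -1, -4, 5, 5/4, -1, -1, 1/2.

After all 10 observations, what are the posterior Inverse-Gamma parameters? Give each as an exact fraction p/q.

obs 1: x=2 → posterior Inverse-Gamma(9/4, 10/3)
obs 2: x=4 → posterior Inverse-Gamma(11/4, 16/3)
obs 3: x=-3 → posterior Inverse-Gamma(13/4, 107/6)
obs 4: x=-1 → posterior Inverse-Gamma(15/4, 67/3)
obs 5: x=-4 → posterior Inverse-Gamma(17/4, 121/3)
obs 6: x=5 → posterior Inverse-Gamma(19/4, 269/6)
obs 7: x=5/4 → posterior Inverse-Gamma(21/4, 4331/96)
obs 8: x=-1 → posterior Inverse-Gamma(23/4, 4763/96)
obs 9: x=-1 → posterior Inverse-Gamma(25/4, 5195/96)
obs 10: x=1/2 → posterior Inverse-Gamma(27/4, 5303/96)

alpha=27/4, beta=5303/96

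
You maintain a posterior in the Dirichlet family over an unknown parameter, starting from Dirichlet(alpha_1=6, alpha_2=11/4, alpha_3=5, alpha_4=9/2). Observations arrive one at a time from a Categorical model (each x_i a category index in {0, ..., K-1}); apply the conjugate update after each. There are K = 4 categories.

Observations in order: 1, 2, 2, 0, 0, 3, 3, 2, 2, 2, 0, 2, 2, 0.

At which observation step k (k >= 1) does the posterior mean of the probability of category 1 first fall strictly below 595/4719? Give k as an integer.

obs 1: x=1 → posterior Dirichlet(6, 15/4, 5, 9/2)
obs 2: x=2 → posterior Dirichlet(6, 15/4, 6, 9/2)
obs 3: x=2 → posterior Dirichlet(6, 15/4, 7, 9/2)
obs 4: x=0 → posterior Dirichlet(7, 15/4, 7, 9/2)
obs 5: x=0 → posterior Dirichlet(8, 15/4, 7, 9/2)
obs 6: x=3 → posterior Dirichlet(8, 15/4, 7, 11/2)
obs 7: x=3 → posterior Dirichlet(8, 15/4, 7, 13/2)
obs 8: x=2 → posterior Dirichlet(8, 15/4, 8, 13/2)
obs 9: x=2 → posterior Dirichlet(8, 15/4, 9, 13/2)
obs 10: x=2 → posterior Dirichlet(8, 15/4, 10, 13/2)
obs 11: x=0 → posterior Dirichlet(9, 15/4, 10, 13/2)
obs 12: x=2 → posterior Dirichlet(9, 15/4, 11, 13/2)
obs 13: x=2 → posterior Dirichlet(9, 15/4, 12, 13/2)
obs 14: x=0 → posterior Dirichlet(10, 15/4, 12, 13/2)

k = 12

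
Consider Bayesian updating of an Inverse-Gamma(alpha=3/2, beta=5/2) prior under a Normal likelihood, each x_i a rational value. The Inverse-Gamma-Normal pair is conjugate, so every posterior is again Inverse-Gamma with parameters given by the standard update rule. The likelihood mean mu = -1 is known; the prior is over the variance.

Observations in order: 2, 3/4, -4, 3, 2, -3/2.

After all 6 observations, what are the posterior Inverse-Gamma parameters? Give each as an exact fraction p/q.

alpha=9/2, beta=821/32

obs 1: x=2 → posterior Inverse-Gamma(2, 7)
obs 2: x=3/4 → posterior Inverse-Gamma(5/2, 273/32)
obs 3: x=-4 → posterior Inverse-Gamma(3, 417/32)
obs 4: x=3 → posterior Inverse-Gamma(7/2, 673/32)
obs 5: x=2 → posterior Inverse-Gamma(4, 817/32)
obs 6: x=-3/2 → posterior Inverse-Gamma(9/2, 821/32)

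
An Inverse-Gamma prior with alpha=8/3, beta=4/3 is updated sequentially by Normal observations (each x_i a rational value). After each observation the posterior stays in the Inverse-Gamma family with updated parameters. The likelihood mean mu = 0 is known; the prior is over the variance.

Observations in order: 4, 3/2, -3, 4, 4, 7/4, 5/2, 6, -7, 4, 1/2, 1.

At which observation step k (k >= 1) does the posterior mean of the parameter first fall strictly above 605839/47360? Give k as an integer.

k = 10

obs 1: x=4 → posterior Inverse-Gamma(19/6, 28/3)
obs 2: x=3/2 → posterior Inverse-Gamma(11/3, 251/24)
obs 3: x=-3 → posterior Inverse-Gamma(25/6, 359/24)
obs 4: x=4 → posterior Inverse-Gamma(14/3, 551/24)
obs 5: x=4 → posterior Inverse-Gamma(31/6, 743/24)
obs 6: x=7/4 → posterior Inverse-Gamma(17/3, 3119/96)
obs 7: x=5/2 → posterior Inverse-Gamma(37/6, 3419/96)
obs 8: x=6 → posterior Inverse-Gamma(20/3, 5147/96)
obs 9: x=-7 → posterior Inverse-Gamma(43/6, 7499/96)
obs 10: x=4 → posterior Inverse-Gamma(23/3, 8267/96)
obs 11: x=1/2 → posterior Inverse-Gamma(49/6, 8279/96)
obs 12: x=1 → posterior Inverse-Gamma(26/3, 8327/96)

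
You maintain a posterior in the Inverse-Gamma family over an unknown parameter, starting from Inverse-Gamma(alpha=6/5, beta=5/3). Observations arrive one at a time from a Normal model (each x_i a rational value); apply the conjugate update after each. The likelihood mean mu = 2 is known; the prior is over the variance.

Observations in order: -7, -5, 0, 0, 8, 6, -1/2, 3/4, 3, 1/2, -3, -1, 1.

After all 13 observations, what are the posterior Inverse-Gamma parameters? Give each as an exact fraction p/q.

obs 1: x=-7 → posterior Inverse-Gamma(17/10, 253/6)
obs 2: x=-5 → posterior Inverse-Gamma(11/5, 200/3)
obs 3: x=0 → posterior Inverse-Gamma(27/10, 206/3)
obs 4: x=0 → posterior Inverse-Gamma(16/5, 212/3)
obs 5: x=8 → posterior Inverse-Gamma(37/10, 266/3)
obs 6: x=6 → posterior Inverse-Gamma(21/5, 290/3)
obs 7: x=-1/2 → posterior Inverse-Gamma(47/10, 2395/24)
obs 8: x=3/4 → posterior Inverse-Gamma(26/5, 9655/96)
obs 9: x=3 → posterior Inverse-Gamma(57/10, 9703/96)
obs 10: x=1/2 → posterior Inverse-Gamma(31/5, 9811/96)
obs 11: x=-3 → posterior Inverse-Gamma(67/10, 11011/96)
obs 12: x=-1 → posterior Inverse-Gamma(36/5, 11443/96)
obs 13: x=1 → posterior Inverse-Gamma(77/10, 11491/96)

alpha=77/10, beta=11491/96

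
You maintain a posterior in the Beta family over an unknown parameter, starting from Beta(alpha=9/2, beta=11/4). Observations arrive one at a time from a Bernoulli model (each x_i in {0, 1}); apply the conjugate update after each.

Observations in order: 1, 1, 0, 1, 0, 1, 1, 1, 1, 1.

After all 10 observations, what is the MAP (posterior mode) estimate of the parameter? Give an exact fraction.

46/61

obs 1: x=1 → posterior Beta(11/2, 11/4)
obs 2: x=1 → posterior Beta(13/2, 11/4)
obs 3: x=0 → posterior Beta(13/2, 15/4)
obs 4: x=1 → posterior Beta(15/2, 15/4)
obs 5: x=0 → posterior Beta(15/2, 19/4)
obs 6: x=1 → posterior Beta(17/2, 19/4)
obs 7: x=1 → posterior Beta(19/2, 19/4)
obs 8: x=1 → posterior Beta(21/2, 19/4)
obs 9: x=1 → posterior Beta(23/2, 19/4)
obs 10: x=1 → posterior Beta(25/2, 19/4)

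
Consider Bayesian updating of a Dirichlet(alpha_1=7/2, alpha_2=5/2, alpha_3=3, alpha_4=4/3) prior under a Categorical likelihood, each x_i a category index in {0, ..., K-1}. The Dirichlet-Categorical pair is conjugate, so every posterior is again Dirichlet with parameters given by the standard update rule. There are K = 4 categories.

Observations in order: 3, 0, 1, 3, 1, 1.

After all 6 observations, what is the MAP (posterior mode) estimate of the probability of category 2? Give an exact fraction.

obs 1: x=3 → posterior Dirichlet(7/2, 5/2, 3, 7/3)
obs 2: x=0 → posterior Dirichlet(9/2, 5/2, 3, 7/3)
obs 3: x=1 → posterior Dirichlet(9/2, 7/2, 3, 7/3)
obs 4: x=3 → posterior Dirichlet(9/2, 7/2, 3, 10/3)
obs 5: x=1 → posterior Dirichlet(9/2, 9/2, 3, 10/3)
obs 6: x=1 → posterior Dirichlet(9/2, 11/2, 3, 10/3)

6/37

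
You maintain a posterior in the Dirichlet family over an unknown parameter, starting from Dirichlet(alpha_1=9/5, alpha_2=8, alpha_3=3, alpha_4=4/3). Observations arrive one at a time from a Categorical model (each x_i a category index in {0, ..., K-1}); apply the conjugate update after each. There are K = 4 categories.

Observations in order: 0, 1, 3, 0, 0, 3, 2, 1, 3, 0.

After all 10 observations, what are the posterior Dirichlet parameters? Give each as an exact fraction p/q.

alpha_1=29/5, alpha_2=10, alpha_3=4, alpha_4=13/3

obs 1: x=0 → posterior Dirichlet(14/5, 8, 3, 4/3)
obs 2: x=1 → posterior Dirichlet(14/5, 9, 3, 4/3)
obs 3: x=3 → posterior Dirichlet(14/5, 9, 3, 7/3)
obs 4: x=0 → posterior Dirichlet(19/5, 9, 3, 7/3)
obs 5: x=0 → posterior Dirichlet(24/5, 9, 3, 7/3)
obs 6: x=3 → posterior Dirichlet(24/5, 9, 3, 10/3)
obs 7: x=2 → posterior Dirichlet(24/5, 9, 4, 10/3)
obs 8: x=1 → posterior Dirichlet(24/5, 10, 4, 10/3)
obs 9: x=3 → posterior Dirichlet(24/5, 10, 4, 13/3)
obs 10: x=0 → posterior Dirichlet(29/5, 10, 4, 13/3)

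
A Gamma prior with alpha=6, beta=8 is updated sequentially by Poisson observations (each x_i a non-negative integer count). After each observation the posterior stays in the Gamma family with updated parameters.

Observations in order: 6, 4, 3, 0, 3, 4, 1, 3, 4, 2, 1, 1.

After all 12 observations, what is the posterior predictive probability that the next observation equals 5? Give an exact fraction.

obs 1: x=6 → posterior Gamma(12, 9)
obs 2: x=4 → posterior Gamma(16, 10)
obs 3: x=3 → posterior Gamma(19, 11)
obs 4: x=0 → posterior Gamma(19, 12)
obs 5: x=3 → posterior Gamma(22, 13)
obs 6: x=4 → posterior Gamma(26, 14)
obs 7: x=1 → posterior Gamma(27, 15)
obs 8: x=3 → posterior Gamma(30, 16)
obs 9: x=4 → posterior Gamma(34, 17)
obs 10: x=2 → posterior Gamma(36, 18)
obs 11: x=1 → posterior Gamma(37, 19)
obs 12: x=1 → posterior Gamma(38, 20)

1113475425448755200000000000000000000000000000000000000/34135823067412405261341512451566463326809746506282585241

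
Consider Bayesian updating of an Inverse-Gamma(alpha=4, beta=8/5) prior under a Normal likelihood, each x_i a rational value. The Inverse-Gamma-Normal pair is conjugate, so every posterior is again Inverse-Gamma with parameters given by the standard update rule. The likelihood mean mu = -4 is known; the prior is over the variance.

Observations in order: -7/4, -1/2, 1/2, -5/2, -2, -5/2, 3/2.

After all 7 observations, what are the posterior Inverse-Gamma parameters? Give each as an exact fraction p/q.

obs 1: x=-7/4 → posterior Inverse-Gamma(9/2, 661/160)
obs 2: x=-1/2 → posterior Inverse-Gamma(5, 1641/160)
obs 3: x=1/2 → posterior Inverse-Gamma(11/2, 3261/160)
obs 4: x=-5/2 → posterior Inverse-Gamma(6, 3441/160)
obs 5: x=-2 → posterior Inverse-Gamma(13/2, 3761/160)
obs 6: x=-5/2 → posterior Inverse-Gamma(7, 3941/160)
obs 7: x=3/2 → posterior Inverse-Gamma(15/2, 6361/160)

alpha=15/2, beta=6361/160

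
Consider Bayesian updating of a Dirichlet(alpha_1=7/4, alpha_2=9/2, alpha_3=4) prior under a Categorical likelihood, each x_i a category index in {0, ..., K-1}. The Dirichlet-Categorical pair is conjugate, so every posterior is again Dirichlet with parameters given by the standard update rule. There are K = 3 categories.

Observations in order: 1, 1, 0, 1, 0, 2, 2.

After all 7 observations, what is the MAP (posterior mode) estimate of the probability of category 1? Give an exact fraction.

obs 1: x=1 → posterior Dirichlet(7/4, 11/2, 4)
obs 2: x=1 → posterior Dirichlet(7/4, 13/2, 4)
obs 3: x=0 → posterior Dirichlet(11/4, 13/2, 4)
obs 4: x=1 → posterior Dirichlet(11/4, 15/2, 4)
obs 5: x=0 → posterior Dirichlet(15/4, 15/2, 4)
obs 6: x=2 → posterior Dirichlet(15/4, 15/2, 5)
obs 7: x=2 → posterior Dirichlet(15/4, 15/2, 6)

26/57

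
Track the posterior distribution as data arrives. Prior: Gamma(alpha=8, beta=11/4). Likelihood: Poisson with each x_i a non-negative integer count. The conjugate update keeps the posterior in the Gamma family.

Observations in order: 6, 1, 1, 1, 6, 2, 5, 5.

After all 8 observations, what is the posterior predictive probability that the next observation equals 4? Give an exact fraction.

obs 1: x=6 → posterior Gamma(14, 15/4)
obs 2: x=1 → posterior Gamma(15, 19/4)
obs 3: x=1 → posterior Gamma(16, 23/4)
obs 4: x=1 → posterior Gamma(17, 27/4)
obs 5: x=6 → posterior Gamma(23, 31/4)
obs 6: x=2 → posterior Gamma(25, 35/4)
obs 7: x=5 → posterior Gamma(30, 39/4)
obs 8: x=5 → posterior Gamma(35, 43/4)

28040163051144019717893565471710385760997901238721024239319348480/162860760888326175933842030791579027534767171370296750224384264783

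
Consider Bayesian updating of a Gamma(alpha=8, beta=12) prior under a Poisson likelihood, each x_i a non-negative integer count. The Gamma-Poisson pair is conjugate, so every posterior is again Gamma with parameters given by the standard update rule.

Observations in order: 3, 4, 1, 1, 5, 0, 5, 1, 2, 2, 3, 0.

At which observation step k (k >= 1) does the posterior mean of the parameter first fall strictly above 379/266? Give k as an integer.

obs 1: x=3 → posterior Gamma(11, 13)
obs 2: x=4 → posterior Gamma(15, 14)
obs 3: x=1 → posterior Gamma(16, 15)
obs 4: x=1 → posterior Gamma(17, 16)
obs 5: x=5 → posterior Gamma(22, 17)
obs 6: x=0 → posterior Gamma(22, 18)
obs 7: x=5 → posterior Gamma(27, 19)
obs 8: x=1 → posterior Gamma(28, 20)
obs 9: x=2 → posterior Gamma(30, 21)
obs 10: x=2 → posterior Gamma(32, 22)
obs 11: x=3 → posterior Gamma(35, 23)
obs 12: x=0 → posterior Gamma(35, 24)

k = 9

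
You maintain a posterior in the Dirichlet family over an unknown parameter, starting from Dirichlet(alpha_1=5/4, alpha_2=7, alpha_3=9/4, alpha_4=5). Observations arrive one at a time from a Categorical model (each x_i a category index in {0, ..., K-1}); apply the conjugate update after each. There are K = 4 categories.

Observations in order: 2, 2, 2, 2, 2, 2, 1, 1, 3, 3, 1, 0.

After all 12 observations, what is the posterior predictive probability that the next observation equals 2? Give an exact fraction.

obs 1: x=2 → posterior Dirichlet(5/4, 7, 13/4, 5)
obs 2: x=2 → posterior Dirichlet(5/4, 7, 17/4, 5)
obs 3: x=2 → posterior Dirichlet(5/4, 7, 21/4, 5)
obs 4: x=2 → posterior Dirichlet(5/4, 7, 25/4, 5)
obs 5: x=2 → posterior Dirichlet(5/4, 7, 29/4, 5)
obs 6: x=2 → posterior Dirichlet(5/4, 7, 33/4, 5)
obs 7: x=1 → posterior Dirichlet(5/4, 8, 33/4, 5)
obs 8: x=1 → posterior Dirichlet(5/4, 9, 33/4, 5)
obs 9: x=3 → posterior Dirichlet(5/4, 9, 33/4, 6)
obs 10: x=3 → posterior Dirichlet(5/4, 9, 33/4, 7)
obs 11: x=1 → posterior Dirichlet(5/4, 10, 33/4, 7)
obs 12: x=0 → posterior Dirichlet(9/4, 10, 33/4, 7)

3/10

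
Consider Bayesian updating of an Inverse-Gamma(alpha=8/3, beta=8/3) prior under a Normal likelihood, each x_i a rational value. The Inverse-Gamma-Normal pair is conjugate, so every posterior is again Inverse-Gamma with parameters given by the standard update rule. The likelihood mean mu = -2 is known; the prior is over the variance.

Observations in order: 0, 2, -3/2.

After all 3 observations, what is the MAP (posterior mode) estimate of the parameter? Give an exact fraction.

obs 1: x=0 → posterior Inverse-Gamma(19/6, 14/3)
obs 2: x=2 → posterior Inverse-Gamma(11/3, 38/3)
obs 3: x=-3/2 → posterior Inverse-Gamma(25/6, 307/24)

307/124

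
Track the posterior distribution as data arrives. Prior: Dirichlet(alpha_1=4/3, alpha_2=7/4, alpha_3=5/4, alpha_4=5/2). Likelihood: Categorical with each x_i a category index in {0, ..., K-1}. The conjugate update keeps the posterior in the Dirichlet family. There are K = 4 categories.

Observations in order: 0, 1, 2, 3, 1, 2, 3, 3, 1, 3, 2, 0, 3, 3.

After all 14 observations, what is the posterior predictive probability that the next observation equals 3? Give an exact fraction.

51/125

obs 1: x=0 → posterior Dirichlet(7/3, 7/4, 5/4, 5/2)
obs 2: x=1 → posterior Dirichlet(7/3, 11/4, 5/4, 5/2)
obs 3: x=2 → posterior Dirichlet(7/3, 11/4, 9/4, 5/2)
obs 4: x=3 → posterior Dirichlet(7/3, 11/4, 9/4, 7/2)
obs 5: x=1 → posterior Dirichlet(7/3, 15/4, 9/4, 7/2)
obs 6: x=2 → posterior Dirichlet(7/3, 15/4, 13/4, 7/2)
obs 7: x=3 → posterior Dirichlet(7/3, 15/4, 13/4, 9/2)
obs 8: x=3 → posterior Dirichlet(7/3, 15/4, 13/4, 11/2)
obs 9: x=1 → posterior Dirichlet(7/3, 19/4, 13/4, 11/2)
obs 10: x=3 → posterior Dirichlet(7/3, 19/4, 13/4, 13/2)
obs 11: x=2 → posterior Dirichlet(7/3, 19/4, 17/4, 13/2)
obs 12: x=0 → posterior Dirichlet(10/3, 19/4, 17/4, 13/2)
obs 13: x=3 → posterior Dirichlet(10/3, 19/4, 17/4, 15/2)
obs 14: x=3 → posterior Dirichlet(10/3, 19/4, 17/4, 17/2)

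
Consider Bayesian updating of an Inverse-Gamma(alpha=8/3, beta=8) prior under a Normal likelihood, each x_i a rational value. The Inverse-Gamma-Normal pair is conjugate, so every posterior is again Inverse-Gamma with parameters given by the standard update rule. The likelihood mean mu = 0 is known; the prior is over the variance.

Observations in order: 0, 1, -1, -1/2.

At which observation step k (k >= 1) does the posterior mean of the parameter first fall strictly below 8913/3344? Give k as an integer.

k = 4

obs 1: x=0 → posterior Inverse-Gamma(19/6, 8)
obs 2: x=1 → posterior Inverse-Gamma(11/3, 17/2)
obs 3: x=-1 → posterior Inverse-Gamma(25/6, 9)
obs 4: x=-1/2 → posterior Inverse-Gamma(14/3, 73/8)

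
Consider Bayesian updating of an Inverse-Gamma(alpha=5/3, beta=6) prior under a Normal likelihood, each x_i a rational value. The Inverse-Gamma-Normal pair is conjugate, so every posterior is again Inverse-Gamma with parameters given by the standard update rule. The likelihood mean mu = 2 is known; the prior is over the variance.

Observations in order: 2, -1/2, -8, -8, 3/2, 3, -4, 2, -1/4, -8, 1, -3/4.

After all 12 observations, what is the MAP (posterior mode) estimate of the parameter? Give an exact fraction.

obs 1: x=2 → posterior Inverse-Gamma(13/6, 6)
obs 2: x=-1/2 → posterior Inverse-Gamma(8/3, 73/8)
obs 3: x=-8 → posterior Inverse-Gamma(19/6, 473/8)
obs 4: x=-8 → posterior Inverse-Gamma(11/3, 873/8)
obs 5: x=3/2 → posterior Inverse-Gamma(25/6, 437/4)
obs 6: x=3 → posterior Inverse-Gamma(14/3, 439/4)
obs 7: x=-4 → posterior Inverse-Gamma(31/6, 511/4)
obs 8: x=2 → posterior Inverse-Gamma(17/3, 511/4)
obs 9: x=-1/4 → posterior Inverse-Gamma(37/6, 4169/32)
obs 10: x=-8 → posterior Inverse-Gamma(20/3, 5769/32)
obs 11: x=1 → posterior Inverse-Gamma(43/6, 5785/32)
obs 12: x=-3/4 → posterior Inverse-Gamma(23/3, 2953/16)

8859/416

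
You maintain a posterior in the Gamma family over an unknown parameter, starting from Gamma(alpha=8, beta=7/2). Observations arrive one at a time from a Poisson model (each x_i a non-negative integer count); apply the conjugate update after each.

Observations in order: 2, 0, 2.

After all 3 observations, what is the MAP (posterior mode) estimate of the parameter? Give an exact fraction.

22/13

obs 1: x=2 → posterior Gamma(10, 9/2)
obs 2: x=0 → posterior Gamma(10, 11/2)
obs 3: x=2 → posterior Gamma(12, 13/2)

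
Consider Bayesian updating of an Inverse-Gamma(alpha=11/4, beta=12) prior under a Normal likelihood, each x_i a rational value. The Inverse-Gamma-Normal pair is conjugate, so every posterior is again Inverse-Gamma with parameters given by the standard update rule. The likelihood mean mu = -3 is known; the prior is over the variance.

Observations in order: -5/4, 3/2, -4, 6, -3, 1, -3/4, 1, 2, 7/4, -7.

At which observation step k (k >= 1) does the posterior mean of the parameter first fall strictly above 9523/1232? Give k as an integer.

obs 1: x=-5/4 → posterior Inverse-Gamma(13/4, 433/32)
obs 2: x=3/2 → posterior Inverse-Gamma(15/4, 757/32)
obs 3: x=-4 → posterior Inverse-Gamma(17/4, 773/32)
obs 4: x=6 → posterior Inverse-Gamma(19/4, 2069/32)
obs 5: x=-3 → posterior Inverse-Gamma(21/4, 2069/32)
obs 6: x=1 → posterior Inverse-Gamma(23/4, 2325/32)
obs 7: x=-3/4 → posterior Inverse-Gamma(25/4, 1203/16)
obs 8: x=1 → posterior Inverse-Gamma(27/4, 1331/16)
obs 9: x=2 → posterior Inverse-Gamma(29/4, 1531/16)
obs 10: x=7/4 → posterior Inverse-Gamma(31/4, 3423/32)
obs 11: x=-7 → posterior Inverse-Gamma(33/4, 3679/32)

k = 2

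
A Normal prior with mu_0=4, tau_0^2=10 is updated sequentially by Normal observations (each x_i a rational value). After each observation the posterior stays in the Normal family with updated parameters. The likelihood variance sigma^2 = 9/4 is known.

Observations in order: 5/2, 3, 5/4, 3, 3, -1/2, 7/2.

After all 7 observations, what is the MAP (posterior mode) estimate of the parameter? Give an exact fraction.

666/289

obs 1: x=5/2 → posterior Normal(136/49, 90/49)
obs 2: x=3 → posterior Normal(256/89, 90/89)
obs 3: x=5/4 → posterior Normal(102/43, 30/43)
obs 4: x=3 → posterior Normal(426/169, 90/169)
obs 5: x=3 → posterior Normal(546/209, 90/209)
obs 6: x=-1/2 → posterior Normal(526/249, 30/83)
obs 7: x=7/2 → posterior Normal(666/289, 90/289)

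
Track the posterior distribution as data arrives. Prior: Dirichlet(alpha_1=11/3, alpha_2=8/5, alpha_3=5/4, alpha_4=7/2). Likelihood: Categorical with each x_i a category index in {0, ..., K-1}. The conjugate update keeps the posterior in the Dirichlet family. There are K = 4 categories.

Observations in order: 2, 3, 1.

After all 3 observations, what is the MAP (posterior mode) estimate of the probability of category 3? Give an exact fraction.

210/541

obs 1: x=2 → posterior Dirichlet(11/3, 8/5, 9/4, 7/2)
obs 2: x=3 → posterior Dirichlet(11/3, 8/5, 9/4, 9/2)
obs 3: x=1 → posterior Dirichlet(11/3, 13/5, 9/4, 9/2)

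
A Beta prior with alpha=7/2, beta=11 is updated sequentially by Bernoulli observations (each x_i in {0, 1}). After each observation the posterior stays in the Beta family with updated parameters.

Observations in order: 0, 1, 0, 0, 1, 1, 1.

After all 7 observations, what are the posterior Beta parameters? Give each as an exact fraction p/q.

obs 1: x=0 → posterior Beta(7/2, 12)
obs 2: x=1 → posterior Beta(9/2, 12)
obs 3: x=0 → posterior Beta(9/2, 13)
obs 4: x=0 → posterior Beta(9/2, 14)
obs 5: x=1 → posterior Beta(11/2, 14)
obs 6: x=1 → posterior Beta(13/2, 14)
obs 7: x=1 → posterior Beta(15/2, 14)

alpha=15/2, beta=14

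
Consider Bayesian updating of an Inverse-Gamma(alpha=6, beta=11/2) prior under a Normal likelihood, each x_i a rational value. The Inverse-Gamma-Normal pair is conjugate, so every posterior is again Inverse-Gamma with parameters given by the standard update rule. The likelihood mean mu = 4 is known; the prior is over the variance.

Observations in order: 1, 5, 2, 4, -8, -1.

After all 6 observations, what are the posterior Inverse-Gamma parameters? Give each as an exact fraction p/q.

obs 1: x=1 → posterior Inverse-Gamma(13/2, 10)
obs 2: x=5 → posterior Inverse-Gamma(7, 21/2)
obs 3: x=2 → posterior Inverse-Gamma(15/2, 25/2)
obs 4: x=4 → posterior Inverse-Gamma(8, 25/2)
obs 5: x=-8 → posterior Inverse-Gamma(17/2, 169/2)
obs 6: x=-1 → posterior Inverse-Gamma(9, 97)

alpha=9, beta=97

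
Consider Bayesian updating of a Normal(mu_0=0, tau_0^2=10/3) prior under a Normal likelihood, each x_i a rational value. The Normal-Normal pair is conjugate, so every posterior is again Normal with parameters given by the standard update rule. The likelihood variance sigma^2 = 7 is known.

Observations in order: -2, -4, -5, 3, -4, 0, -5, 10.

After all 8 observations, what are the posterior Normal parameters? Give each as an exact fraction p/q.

mu_0=-70/101, tau_0^2=70/101

obs 1: x=-2 → posterior Normal(-20/31, 70/31)
obs 2: x=-4 → posterior Normal(-60/41, 70/41)
obs 3: x=-5 → posterior Normal(-110/51, 70/51)
obs 4: x=3 → posterior Normal(-80/61, 70/61)
obs 5: x=-4 → posterior Normal(-120/71, 70/71)
obs 6: x=0 → posterior Normal(-40/27, 70/81)
obs 7: x=-5 → posterior Normal(-170/91, 10/13)
obs 8: x=10 → posterior Normal(-70/101, 70/101)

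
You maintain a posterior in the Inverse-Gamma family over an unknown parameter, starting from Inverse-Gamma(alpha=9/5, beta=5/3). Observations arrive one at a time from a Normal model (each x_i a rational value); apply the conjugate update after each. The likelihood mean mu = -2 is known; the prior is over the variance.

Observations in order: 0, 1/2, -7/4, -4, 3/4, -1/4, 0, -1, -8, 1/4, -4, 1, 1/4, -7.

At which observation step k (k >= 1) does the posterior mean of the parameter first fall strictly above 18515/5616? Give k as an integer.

k = 2

obs 1: x=0 → posterior Inverse-Gamma(23/10, 11/3)
obs 2: x=1/2 → posterior Inverse-Gamma(14/5, 163/24)
obs 3: x=-7/4 → posterior Inverse-Gamma(33/10, 655/96)
obs 4: x=-4 → posterior Inverse-Gamma(19/5, 847/96)
obs 5: x=3/4 → posterior Inverse-Gamma(43/10, 605/48)
obs 6: x=-1/4 → posterior Inverse-Gamma(24/5, 1357/96)
obs 7: x=0 → posterior Inverse-Gamma(53/10, 1549/96)
obs 8: x=-1 → posterior Inverse-Gamma(29/5, 1597/96)
obs 9: x=-8 → posterior Inverse-Gamma(63/10, 3325/96)
obs 10: x=1/4 → posterior Inverse-Gamma(34/5, 223/6)
obs 11: x=-4 → posterior Inverse-Gamma(73/10, 235/6)
obs 12: x=1 → posterior Inverse-Gamma(39/5, 131/3)
obs 13: x=1/4 → posterior Inverse-Gamma(83/10, 4435/96)
obs 14: x=-7 → posterior Inverse-Gamma(44/5, 5635/96)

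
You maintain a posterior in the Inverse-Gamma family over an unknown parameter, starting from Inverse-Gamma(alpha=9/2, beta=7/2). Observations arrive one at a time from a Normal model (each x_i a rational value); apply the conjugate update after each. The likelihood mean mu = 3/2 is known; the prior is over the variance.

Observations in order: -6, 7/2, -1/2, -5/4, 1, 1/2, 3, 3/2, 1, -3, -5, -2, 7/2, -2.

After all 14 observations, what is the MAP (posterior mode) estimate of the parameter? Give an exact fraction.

2777/400

obs 1: x=-6 → posterior Inverse-Gamma(5, 253/8)
obs 2: x=7/2 → posterior Inverse-Gamma(11/2, 269/8)
obs 3: x=-1/2 → posterior Inverse-Gamma(6, 285/8)
obs 4: x=-5/4 → posterior Inverse-Gamma(13/2, 1261/32)
obs 5: x=1 → posterior Inverse-Gamma(7, 1265/32)
obs 6: x=1/2 → posterior Inverse-Gamma(15/2, 1281/32)
obs 7: x=3 → posterior Inverse-Gamma(8, 1317/32)
obs 8: x=3/2 → posterior Inverse-Gamma(17/2, 1317/32)
obs 9: x=1 → posterior Inverse-Gamma(9, 1321/32)
obs 10: x=-3 → posterior Inverse-Gamma(19/2, 1645/32)
obs 11: x=-5 → posterior Inverse-Gamma(10, 2321/32)
obs 12: x=-2 → posterior Inverse-Gamma(21/2, 2517/32)
obs 13: x=7/2 → posterior Inverse-Gamma(11, 2581/32)
obs 14: x=-2 → posterior Inverse-Gamma(23/2, 2777/32)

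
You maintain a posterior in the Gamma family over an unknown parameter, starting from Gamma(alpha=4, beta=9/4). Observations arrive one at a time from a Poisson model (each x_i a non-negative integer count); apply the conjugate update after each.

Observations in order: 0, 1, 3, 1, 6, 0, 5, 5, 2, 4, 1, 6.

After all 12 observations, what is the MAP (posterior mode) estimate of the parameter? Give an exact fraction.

148/57

obs 1: x=0 → posterior Gamma(4, 13/4)
obs 2: x=1 → posterior Gamma(5, 17/4)
obs 3: x=3 → posterior Gamma(8, 21/4)
obs 4: x=1 → posterior Gamma(9, 25/4)
obs 5: x=6 → posterior Gamma(15, 29/4)
obs 6: x=0 → posterior Gamma(15, 33/4)
obs 7: x=5 → posterior Gamma(20, 37/4)
obs 8: x=5 → posterior Gamma(25, 41/4)
obs 9: x=2 → posterior Gamma(27, 45/4)
obs 10: x=4 → posterior Gamma(31, 49/4)
obs 11: x=1 → posterior Gamma(32, 53/4)
obs 12: x=6 → posterior Gamma(38, 57/4)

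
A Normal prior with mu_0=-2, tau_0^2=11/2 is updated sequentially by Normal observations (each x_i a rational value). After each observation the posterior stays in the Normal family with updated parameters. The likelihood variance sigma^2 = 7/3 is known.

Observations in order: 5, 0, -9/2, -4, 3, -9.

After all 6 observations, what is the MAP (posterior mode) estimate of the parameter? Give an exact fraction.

-683/424

obs 1: x=5 → posterior Normal(137/47, 77/47)
obs 2: x=0 → posterior Normal(137/80, 77/80)
obs 3: x=-9/2 → posterior Normal(-23/226, 77/113)
obs 4: x=-4 → posterior Normal(-287/292, 77/146)
obs 5: x=3 → posterior Normal(-89/358, 77/179)
obs 6: x=-9 → posterior Normal(-683/424, 77/212)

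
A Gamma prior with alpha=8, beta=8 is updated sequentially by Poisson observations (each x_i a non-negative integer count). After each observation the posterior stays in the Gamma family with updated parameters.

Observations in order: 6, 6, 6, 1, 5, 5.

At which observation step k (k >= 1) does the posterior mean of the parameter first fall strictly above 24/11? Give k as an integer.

k = 3

obs 1: x=6 → posterior Gamma(14, 9)
obs 2: x=6 → posterior Gamma(20, 10)
obs 3: x=6 → posterior Gamma(26, 11)
obs 4: x=1 → posterior Gamma(27, 12)
obs 5: x=5 → posterior Gamma(32, 13)
obs 6: x=5 → posterior Gamma(37, 14)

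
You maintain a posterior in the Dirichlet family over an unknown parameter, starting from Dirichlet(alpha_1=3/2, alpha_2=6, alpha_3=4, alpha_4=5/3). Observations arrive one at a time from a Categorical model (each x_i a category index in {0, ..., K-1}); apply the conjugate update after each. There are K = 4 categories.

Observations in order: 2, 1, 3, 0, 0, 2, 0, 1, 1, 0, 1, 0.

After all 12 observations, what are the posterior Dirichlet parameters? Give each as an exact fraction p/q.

alpha_1=13/2, alpha_2=10, alpha_3=6, alpha_4=8/3

obs 1: x=2 → posterior Dirichlet(3/2, 6, 5, 5/3)
obs 2: x=1 → posterior Dirichlet(3/2, 7, 5, 5/3)
obs 3: x=3 → posterior Dirichlet(3/2, 7, 5, 8/3)
obs 4: x=0 → posterior Dirichlet(5/2, 7, 5, 8/3)
obs 5: x=0 → posterior Dirichlet(7/2, 7, 5, 8/3)
obs 6: x=2 → posterior Dirichlet(7/2, 7, 6, 8/3)
obs 7: x=0 → posterior Dirichlet(9/2, 7, 6, 8/3)
obs 8: x=1 → posterior Dirichlet(9/2, 8, 6, 8/3)
obs 9: x=1 → posterior Dirichlet(9/2, 9, 6, 8/3)
obs 10: x=0 → posterior Dirichlet(11/2, 9, 6, 8/3)
obs 11: x=1 → posterior Dirichlet(11/2, 10, 6, 8/3)
obs 12: x=0 → posterior Dirichlet(13/2, 10, 6, 8/3)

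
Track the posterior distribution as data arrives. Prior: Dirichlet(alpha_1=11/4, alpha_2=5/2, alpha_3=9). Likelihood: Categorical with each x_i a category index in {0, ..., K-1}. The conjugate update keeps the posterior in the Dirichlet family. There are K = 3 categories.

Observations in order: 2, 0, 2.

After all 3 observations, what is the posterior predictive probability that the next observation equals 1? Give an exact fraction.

obs 1: x=2 → posterior Dirichlet(11/4, 5/2, 10)
obs 2: x=0 → posterior Dirichlet(15/4, 5/2, 10)
obs 3: x=2 → posterior Dirichlet(15/4, 5/2, 11)

10/69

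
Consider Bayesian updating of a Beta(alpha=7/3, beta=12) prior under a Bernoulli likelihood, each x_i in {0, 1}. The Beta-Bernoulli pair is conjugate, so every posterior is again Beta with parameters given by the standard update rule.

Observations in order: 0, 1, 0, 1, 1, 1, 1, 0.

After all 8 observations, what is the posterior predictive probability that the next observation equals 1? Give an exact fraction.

obs 1: x=0 → posterior Beta(7/3, 13)
obs 2: x=1 → posterior Beta(10/3, 13)
obs 3: x=0 → posterior Beta(10/3, 14)
obs 4: x=1 → posterior Beta(13/3, 14)
obs 5: x=1 → posterior Beta(16/3, 14)
obs 6: x=1 → posterior Beta(19/3, 14)
obs 7: x=1 → posterior Beta(22/3, 14)
obs 8: x=0 → posterior Beta(22/3, 15)

22/67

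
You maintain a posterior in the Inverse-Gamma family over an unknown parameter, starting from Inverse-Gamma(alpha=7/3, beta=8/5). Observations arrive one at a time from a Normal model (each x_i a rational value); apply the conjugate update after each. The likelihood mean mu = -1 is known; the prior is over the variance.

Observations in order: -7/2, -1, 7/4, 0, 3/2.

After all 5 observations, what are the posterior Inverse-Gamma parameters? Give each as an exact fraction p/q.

obs 1: x=-7/2 → posterior Inverse-Gamma(17/6, 189/40)
obs 2: x=-1 → posterior Inverse-Gamma(10/3, 189/40)
obs 3: x=7/4 → posterior Inverse-Gamma(23/6, 1361/160)
obs 4: x=0 → posterior Inverse-Gamma(13/3, 1441/160)
obs 5: x=3/2 → posterior Inverse-Gamma(29/6, 1941/160)

alpha=29/6, beta=1941/160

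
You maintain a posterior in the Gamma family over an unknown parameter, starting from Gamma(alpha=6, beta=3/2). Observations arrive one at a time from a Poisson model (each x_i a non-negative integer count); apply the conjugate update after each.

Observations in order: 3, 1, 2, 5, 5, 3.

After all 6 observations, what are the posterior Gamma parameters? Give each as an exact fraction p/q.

obs 1: x=3 → posterior Gamma(9, 5/2)
obs 2: x=1 → posterior Gamma(10, 7/2)
obs 3: x=2 → posterior Gamma(12, 9/2)
obs 4: x=5 → posterior Gamma(17, 11/2)
obs 5: x=5 → posterior Gamma(22, 13/2)
obs 6: x=3 → posterior Gamma(25, 15/2)

alpha=25, beta=15/2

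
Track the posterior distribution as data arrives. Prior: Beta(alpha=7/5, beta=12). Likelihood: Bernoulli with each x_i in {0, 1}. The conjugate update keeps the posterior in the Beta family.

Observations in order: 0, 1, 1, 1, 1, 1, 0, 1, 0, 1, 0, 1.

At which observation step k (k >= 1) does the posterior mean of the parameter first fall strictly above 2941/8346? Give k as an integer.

k = 10

obs 1: x=0 → posterior Beta(7/5, 13)
obs 2: x=1 → posterior Beta(12/5, 13)
obs 3: x=1 → posterior Beta(17/5, 13)
obs 4: x=1 → posterior Beta(22/5, 13)
obs 5: x=1 → posterior Beta(27/5, 13)
obs 6: x=1 → posterior Beta(32/5, 13)
obs 7: x=0 → posterior Beta(32/5, 14)
obs 8: x=1 → posterior Beta(37/5, 14)
obs 9: x=0 → posterior Beta(37/5, 15)
obs 10: x=1 → posterior Beta(42/5, 15)
obs 11: x=0 → posterior Beta(42/5, 16)
obs 12: x=1 → posterior Beta(47/5, 16)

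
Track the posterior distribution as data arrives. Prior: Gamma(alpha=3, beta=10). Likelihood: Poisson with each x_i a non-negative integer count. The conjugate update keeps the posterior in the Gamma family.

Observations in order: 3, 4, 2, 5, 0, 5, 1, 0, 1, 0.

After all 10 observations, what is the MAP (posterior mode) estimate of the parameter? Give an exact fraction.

23/20

obs 1: x=3 → posterior Gamma(6, 11)
obs 2: x=4 → posterior Gamma(10, 12)
obs 3: x=2 → posterior Gamma(12, 13)
obs 4: x=5 → posterior Gamma(17, 14)
obs 5: x=0 → posterior Gamma(17, 15)
obs 6: x=5 → posterior Gamma(22, 16)
obs 7: x=1 → posterior Gamma(23, 17)
obs 8: x=0 → posterior Gamma(23, 18)
obs 9: x=1 → posterior Gamma(24, 19)
obs 10: x=0 → posterior Gamma(24, 20)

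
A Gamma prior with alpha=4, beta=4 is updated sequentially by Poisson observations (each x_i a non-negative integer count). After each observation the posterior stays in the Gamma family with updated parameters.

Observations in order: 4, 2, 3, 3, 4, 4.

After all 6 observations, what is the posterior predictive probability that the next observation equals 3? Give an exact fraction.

2600000000000000000000000000/13109994191499930367061460371

obs 1: x=4 → posterior Gamma(8, 5)
obs 2: x=2 → posterior Gamma(10, 6)
obs 3: x=3 → posterior Gamma(13, 7)
obs 4: x=3 → posterior Gamma(16, 8)
obs 5: x=4 → posterior Gamma(20, 9)
obs 6: x=4 → posterior Gamma(24, 10)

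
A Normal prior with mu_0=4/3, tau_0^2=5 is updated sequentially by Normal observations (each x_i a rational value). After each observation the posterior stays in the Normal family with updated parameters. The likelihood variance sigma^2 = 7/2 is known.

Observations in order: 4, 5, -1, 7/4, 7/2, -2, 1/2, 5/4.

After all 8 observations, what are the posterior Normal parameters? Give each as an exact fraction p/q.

mu_0=418/261, tau_0^2=35/87

obs 1: x=4 → posterior Normal(148/51, 35/17)
obs 2: x=5 → posterior Normal(298/81, 35/27)
obs 3: x=-1 → posterior Normal(268/111, 35/37)
obs 4: x=7/4 → posterior Normal(641/282, 35/47)
obs 5: x=7/2 → posterior Normal(851/342, 35/57)
obs 6: x=-2 → posterior Normal(731/402, 35/67)
obs 7: x=1/2 → posterior Normal(761/462, 5/11)
obs 8: x=5/4 → posterior Normal(418/261, 35/87)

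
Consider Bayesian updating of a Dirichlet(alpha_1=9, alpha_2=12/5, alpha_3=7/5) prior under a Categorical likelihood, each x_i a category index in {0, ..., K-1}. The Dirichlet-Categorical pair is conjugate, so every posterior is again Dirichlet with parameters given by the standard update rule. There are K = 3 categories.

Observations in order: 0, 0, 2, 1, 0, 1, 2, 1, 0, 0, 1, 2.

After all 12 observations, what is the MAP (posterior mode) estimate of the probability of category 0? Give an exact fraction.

65/109

obs 1: x=0 → posterior Dirichlet(10, 12/5, 7/5)
obs 2: x=0 → posterior Dirichlet(11, 12/5, 7/5)
obs 3: x=2 → posterior Dirichlet(11, 12/5, 12/5)
obs 4: x=1 → posterior Dirichlet(11, 17/5, 12/5)
obs 5: x=0 → posterior Dirichlet(12, 17/5, 12/5)
obs 6: x=1 → posterior Dirichlet(12, 22/5, 12/5)
obs 7: x=2 → posterior Dirichlet(12, 22/5, 17/5)
obs 8: x=1 → posterior Dirichlet(12, 27/5, 17/5)
obs 9: x=0 → posterior Dirichlet(13, 27/5, 17/5)
obs 10: x=0 → posterior Dirichlet(14, 27/5, 17/5)
obs 11: x=1 → posterior Dirichlet(14, 32/5, 17/5)
obs 12: x=2 → posterior Dirichlet(14, 32/5, 22/5)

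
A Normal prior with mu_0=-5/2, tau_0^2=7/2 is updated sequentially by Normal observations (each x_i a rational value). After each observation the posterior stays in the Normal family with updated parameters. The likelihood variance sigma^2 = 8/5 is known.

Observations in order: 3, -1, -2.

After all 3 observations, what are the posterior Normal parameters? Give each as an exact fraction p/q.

mu_0=-40/121, tau_0^2=56/121

obs 1: x=3 → posterior Normal(65/51, 56/51)
obs 2: x=-1 → posterior Normal(15/43, 28/43)
obs 3: x=-2 → posterior Normal(-40/121, 56/121)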